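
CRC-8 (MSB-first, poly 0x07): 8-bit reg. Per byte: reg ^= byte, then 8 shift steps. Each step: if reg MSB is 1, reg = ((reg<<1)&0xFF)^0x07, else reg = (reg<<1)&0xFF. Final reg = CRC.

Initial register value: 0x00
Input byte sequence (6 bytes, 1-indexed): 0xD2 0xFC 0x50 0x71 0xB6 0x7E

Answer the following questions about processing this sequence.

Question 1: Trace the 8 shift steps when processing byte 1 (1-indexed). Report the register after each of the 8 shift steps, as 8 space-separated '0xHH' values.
Register before byte 1: 0x00
After XOR with byte 0xD2: 0xD2

Answer: 0xA3 0x41 0x82 0x03 0x06 0x0C 0x18 0x30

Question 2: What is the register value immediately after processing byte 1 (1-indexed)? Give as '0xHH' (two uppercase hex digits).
Answer: 0x30

Derivation:
After byte 1 (0xD2): reg=0x30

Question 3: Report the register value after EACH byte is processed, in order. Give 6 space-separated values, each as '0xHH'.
0x30 0x6A 0xA6 0x2B 0xDA 0x75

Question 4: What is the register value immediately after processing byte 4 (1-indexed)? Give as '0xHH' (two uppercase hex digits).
Answer: 0x2B

Derivation:
After byte 1 (0xD2): reg=0x30
After byte 2 (0xFC): reg=0x6A
After byte 3 (0x50): reg=0xA6
After byte 4 (0x71): reg=0x2B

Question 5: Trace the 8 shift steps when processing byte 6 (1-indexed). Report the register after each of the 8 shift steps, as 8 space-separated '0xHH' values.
After byte 1 (0xD2): reg=0x30
After byte 2 (0xFC): reg=0x6A
After byte 3 (0x50): reg=0xA6
After byte 4 (0x71): reg=0x2B
After byte 5 (0xB6): reg=0xDA
Register before byte 6: 0xDA
After XOR with byte 0x7E: 0xA4

Answer: 0x4F 0x9E 0x3B 0x76 0xEC 0xDF 0xB9 0x75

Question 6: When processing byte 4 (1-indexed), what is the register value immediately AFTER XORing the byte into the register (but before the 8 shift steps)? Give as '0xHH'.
Register before byte 4: 0xA6
Byte 4: 0x71
0xA6 XOR 0x71 = 0xD7

Answer: 0xD7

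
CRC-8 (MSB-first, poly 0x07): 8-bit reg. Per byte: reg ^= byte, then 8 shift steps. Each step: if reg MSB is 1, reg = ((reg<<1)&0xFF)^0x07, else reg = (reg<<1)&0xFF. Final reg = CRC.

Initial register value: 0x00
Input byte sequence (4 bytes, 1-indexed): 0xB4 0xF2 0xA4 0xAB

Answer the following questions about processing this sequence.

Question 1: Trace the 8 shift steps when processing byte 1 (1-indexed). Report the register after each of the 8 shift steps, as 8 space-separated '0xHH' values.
Register before byte 1: 0x00
After XOR with byte 0xB4: 0xB4

Answer: 0x6F 0xDE 0xBB 0x71 0xE2 0xC3 0x81 0x05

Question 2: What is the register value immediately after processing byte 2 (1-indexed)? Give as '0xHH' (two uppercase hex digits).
After byte 1 (0xB4): reg=0x05
After byte 2 (0xF2): reg=0xCB

Answer: 0xCB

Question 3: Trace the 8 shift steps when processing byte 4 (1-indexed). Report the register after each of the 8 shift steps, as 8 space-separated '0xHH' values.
After byte 1 (0xB4): reg=0x05
After byte 2 (0xF2): reg=0xCB
After byte 3 (0xA4): reg=0x0A
Register before byte 4: 0x0A
After XOR with byte 0xAB: 0xA1

Answer: 0x45 0x8A 0x13 0x26 0x4C 0x98 0x37 0x6E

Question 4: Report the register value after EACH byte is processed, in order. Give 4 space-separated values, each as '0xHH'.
0x05 0xCB 0x0A 0x6E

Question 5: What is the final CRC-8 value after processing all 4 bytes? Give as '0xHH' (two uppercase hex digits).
After byte 1 (0xB4): reg=0x05
After byte 2 (0xF2): reg=0xCB
After byte 3 (0xA4): reg=0x0A
After byte 4 (0xAB): reg=0x6E

Answer: 0x6E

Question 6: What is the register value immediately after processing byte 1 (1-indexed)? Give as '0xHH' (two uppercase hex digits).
After byte 1 (0xB4): reg=0x05

Answer: 0x05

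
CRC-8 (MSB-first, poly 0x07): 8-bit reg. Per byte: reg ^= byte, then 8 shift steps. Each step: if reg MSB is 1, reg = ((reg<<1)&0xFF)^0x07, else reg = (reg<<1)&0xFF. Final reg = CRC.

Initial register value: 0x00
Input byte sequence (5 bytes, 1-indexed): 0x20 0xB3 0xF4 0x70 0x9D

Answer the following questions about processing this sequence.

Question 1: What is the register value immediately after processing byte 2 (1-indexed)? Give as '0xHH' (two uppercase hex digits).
Answer: 0xBE

Derivation:
After byte 1 (0x20): reg=0xE0
After byte 2 (0xB3): reg=0xBE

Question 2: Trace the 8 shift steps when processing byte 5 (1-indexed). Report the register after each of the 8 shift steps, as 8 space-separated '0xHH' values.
Answer: 0x26 0x4C 0x98 0x37 0x6E 0xDC 0xBF 0x79

Derivation:
After byte 1 (0x20): reg=0xE0
After byte 2 (0xB3): reg=0xBE
After byte 3 (0xF4): reg=0xF1
After byte 4 (0x70): reg=0x8E
Register before byte 5: 0x8E
After XOR with byte 0x9D: 0x13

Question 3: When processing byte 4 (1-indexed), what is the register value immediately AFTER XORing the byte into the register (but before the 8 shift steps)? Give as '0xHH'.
Answer: 0x81

Derivation:
Register before byte 4: 0xF1
Byte 4: 0x70
0xF1 XOR 0x70 = 0x81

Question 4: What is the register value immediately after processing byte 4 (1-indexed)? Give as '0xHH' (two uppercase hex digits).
Answer: 0x8E

Derivation:
After byte 1 (0x20): reg=0xE0
After byte 2 (0xB3): reg=0xBE
After byte 3 (0xF4): reg=0xF1
After byte 4 (0x70): reg=0x8E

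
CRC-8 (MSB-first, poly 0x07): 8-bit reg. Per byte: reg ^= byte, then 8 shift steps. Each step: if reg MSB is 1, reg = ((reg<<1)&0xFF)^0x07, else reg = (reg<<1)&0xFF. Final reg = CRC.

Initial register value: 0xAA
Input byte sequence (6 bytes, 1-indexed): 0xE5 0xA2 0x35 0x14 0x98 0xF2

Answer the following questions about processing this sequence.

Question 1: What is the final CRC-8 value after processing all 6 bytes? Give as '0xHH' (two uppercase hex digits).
Answer: 0xA6

Derivation:
After byte 1 (0xE5): reg=0xEA
After byte 2 (0xA2): reg=0xFF
After byte 3 (0x35): reg=0x78
After byte 4 (0x14): reg=0x03
After byte 5 (0x98): reg=0xC8
After byte 6 (0xF2): reg=0xA6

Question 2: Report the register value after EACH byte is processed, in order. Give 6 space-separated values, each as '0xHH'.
0xEA 0xFF 0x78 0x03 0xC8 0xA6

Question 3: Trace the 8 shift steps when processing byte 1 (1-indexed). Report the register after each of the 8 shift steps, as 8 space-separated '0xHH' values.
Register before byte 1: 0xAA
After XOR with byte 0xE5: 0x4F

Answer: 0x9E 0x3B 0x76 0xEC 0xDF 0xB9 0x75 0xEA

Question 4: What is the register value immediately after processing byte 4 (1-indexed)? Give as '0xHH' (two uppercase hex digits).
After byte 1 (0xE5): reg=0xEA
After byte 2 (0xA2): reg=0xFF
After byte 3 (0x35): reg=0x78
After byte 4 (0x14): reg=0x03

Answer: 0x03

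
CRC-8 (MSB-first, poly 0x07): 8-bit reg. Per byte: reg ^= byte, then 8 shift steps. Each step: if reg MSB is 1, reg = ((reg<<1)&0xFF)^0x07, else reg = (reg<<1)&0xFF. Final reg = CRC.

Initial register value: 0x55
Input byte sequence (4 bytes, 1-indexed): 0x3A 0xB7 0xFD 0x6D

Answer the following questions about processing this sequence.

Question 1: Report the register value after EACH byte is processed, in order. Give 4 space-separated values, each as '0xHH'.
0x0A 0x3A 0x5B 0x82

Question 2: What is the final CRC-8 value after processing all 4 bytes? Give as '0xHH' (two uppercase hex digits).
Answer: 0x82

Derivation:
After byte 1 (0x3A): reg=0x0A
After byte 2 (0xB7): reg=0x3A
After byte 3 (0xFD): reg=0x5B
After byte 4 (0x6D): reg=0x82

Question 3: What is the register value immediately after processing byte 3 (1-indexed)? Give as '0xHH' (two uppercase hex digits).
Answer: 0x5B

Derivation:
After byte 1 (0x3A): reg=0x0A
After byte 2 (0xB7): reg=0x3A
After byte 3 (0xFD): reg=0x5B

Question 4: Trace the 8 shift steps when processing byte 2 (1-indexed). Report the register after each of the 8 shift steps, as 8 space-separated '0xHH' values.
After byte 1 (0x3A): reg=0x0A
Register before byte 2: 0x0A
After XOR with byte 0xB7: 0xBD

Answer: 0x7D 0xFA 0xF3 0xE1 0xC5 0x8D 0x1D 0x3A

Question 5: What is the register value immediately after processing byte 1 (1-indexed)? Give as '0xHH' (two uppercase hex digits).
After byte 1 (0x3A): reg=0x0A

Answer: 0x0A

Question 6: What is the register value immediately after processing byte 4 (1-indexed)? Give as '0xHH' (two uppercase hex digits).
After byte 1 (0x3A): reg=0x0A
After byte 2 (0xB7): reg=0x3A
After byte 3 (0xFD): reg=0x5B
After byte 4 (0x6D): reg=0x82

Answer: 0x82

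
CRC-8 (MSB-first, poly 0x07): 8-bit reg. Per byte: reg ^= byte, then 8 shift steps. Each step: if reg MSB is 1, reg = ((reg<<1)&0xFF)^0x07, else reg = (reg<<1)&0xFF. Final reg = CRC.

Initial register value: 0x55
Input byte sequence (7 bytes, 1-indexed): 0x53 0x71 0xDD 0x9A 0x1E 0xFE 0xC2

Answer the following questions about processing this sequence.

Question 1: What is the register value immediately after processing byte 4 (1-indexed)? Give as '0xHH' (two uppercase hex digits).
Answer: 0xE4

Derivation:
After byte 1 (0x53): reg=0x12
After byte 2 (0x71): reg=0x2E
After byte 3 (0xDD): reg=0xD7
After byte 4 (0x9A): reg=0xE4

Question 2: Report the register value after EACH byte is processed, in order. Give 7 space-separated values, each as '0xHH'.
0x12 0x2E 0xD7 0xE4 0xE8 0x62 0x69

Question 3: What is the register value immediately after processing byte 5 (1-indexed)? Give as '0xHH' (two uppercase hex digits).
After byte 1 (0x53): reg=0x12
After byte 2 (0x71): reg=0x2E
After byte 3 (0xDD): reg=0xD7
After byte 4 (0x9A): reg=0xE4
After byte 5 (0x1E): reg=0xE8

Answer: 0xE8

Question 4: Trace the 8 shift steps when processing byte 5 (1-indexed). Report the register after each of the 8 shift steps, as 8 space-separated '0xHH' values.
Answer: 0xF3 0xE1 0xC5 0x8D 0x1D 0x3A 0x74 0xE8

Derivation:
After byte 1 (0x53): reg=0x12
After byte 2 (0x71): reg=0x2E
After byte 3 (0xDD): reg=0xD7
After byte 4 (0x9A): reg=0xE4
Register before byte 5: 0xE4
After XOR with byte 0x1E: 0xFA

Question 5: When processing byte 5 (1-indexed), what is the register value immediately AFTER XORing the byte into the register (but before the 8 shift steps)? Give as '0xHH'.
Answer: 0xFA

Derivation:
Register before byte 5: 0xE4
Byte 5: 0x1E
0xE4 XOR 0x1E = 0xFA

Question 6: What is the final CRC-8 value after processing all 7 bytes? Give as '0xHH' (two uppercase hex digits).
After byte 1 (0x53): reg=0x12
After byte 2 (0x71): reg=0x2E
After byte 3 (0xDD): reg=0xD7
After byte 4 (0x9A): reg=0xE4
After byte 5 (0x1E): reg=0xE8
After byte 6 (0xFE): reg=0x62
After byte 7 (0xC2): reg=0x69

Answer: 0x69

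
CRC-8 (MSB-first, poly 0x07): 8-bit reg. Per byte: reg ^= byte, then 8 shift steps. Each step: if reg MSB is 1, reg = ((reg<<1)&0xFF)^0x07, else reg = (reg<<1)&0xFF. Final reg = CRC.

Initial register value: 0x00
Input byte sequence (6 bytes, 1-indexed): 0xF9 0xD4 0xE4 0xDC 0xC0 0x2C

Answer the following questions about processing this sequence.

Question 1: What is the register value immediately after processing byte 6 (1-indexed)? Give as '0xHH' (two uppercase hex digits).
After byte 1 (0xF9): reg=0xE1
After byte 2 (0xD4): reg=0x8B
After byte 3 (0xE4): reg=0x0A
After byte 4 (0xDC): reg=0x2C
After byte 5 (0xC0): reg=0x8A
After byte 6 (0x2C): reg=0x7B

Answer: 0x7B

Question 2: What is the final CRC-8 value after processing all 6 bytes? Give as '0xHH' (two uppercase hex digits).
Answer: 0x7B

Derivation:
After byte 1 (0xF9): reg=0xE1
After byte 2 (0xD4): reg=0x8B
After byte 3 (0xE4): reg=0x0A
After byte 4 (0xDC): reg=0x2C
After byte 5 (0xC0): reg=0x8A
After byte 6 (0x2C): reg=0x7B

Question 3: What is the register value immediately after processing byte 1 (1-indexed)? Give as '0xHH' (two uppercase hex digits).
After byte 1 (0xF9): reg=0xE1

Answer: 0xE1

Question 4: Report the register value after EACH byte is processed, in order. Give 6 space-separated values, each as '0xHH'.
0xE1 0x8B 0x0A 0x2C 0x8A 0x7B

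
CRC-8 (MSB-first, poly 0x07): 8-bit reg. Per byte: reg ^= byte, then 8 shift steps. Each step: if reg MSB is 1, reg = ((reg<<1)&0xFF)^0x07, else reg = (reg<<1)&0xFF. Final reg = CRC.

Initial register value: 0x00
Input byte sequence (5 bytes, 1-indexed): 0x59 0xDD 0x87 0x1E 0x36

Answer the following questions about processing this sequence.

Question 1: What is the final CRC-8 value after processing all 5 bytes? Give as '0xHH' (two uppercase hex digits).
Answer: 0xAC

Derivation:
After byte 1 (0x59): reg=0x88
After byte 2 (0xDD): reg=0xAC
After byte 3 (0x87): reg=0xD1
After byte 4 (0x1E): reg=0x63
After byte 5 (0x36): reg=0xAC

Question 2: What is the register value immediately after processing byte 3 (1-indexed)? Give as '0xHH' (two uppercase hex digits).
After byte 1 (0x59): reg=0x88
After byte 2 (0xDD): reg=0xAC
After byte 3 (0x87): reg=0xD1

Answer: 0xD1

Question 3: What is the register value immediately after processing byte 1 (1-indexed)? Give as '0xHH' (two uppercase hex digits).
Answer: 0x88

Derivation:
After byte 1 (0x59): reg=0x88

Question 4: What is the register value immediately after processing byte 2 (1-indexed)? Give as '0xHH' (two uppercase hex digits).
Answer: 0xAC

Derivation:
After byte 1 (0x59): reg=0x88
After byte 2 (0xDD): reg=0xAC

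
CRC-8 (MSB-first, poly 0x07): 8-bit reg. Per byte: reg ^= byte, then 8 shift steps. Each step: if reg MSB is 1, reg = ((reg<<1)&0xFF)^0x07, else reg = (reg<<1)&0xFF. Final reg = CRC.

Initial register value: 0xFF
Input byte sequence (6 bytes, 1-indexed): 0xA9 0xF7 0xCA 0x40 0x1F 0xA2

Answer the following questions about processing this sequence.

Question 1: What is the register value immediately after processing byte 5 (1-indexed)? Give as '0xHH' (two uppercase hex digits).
After byte 1 (0xA9): reg=0xA5
After byte 2 (0xF7): reg=0xB9
After byte 3 (0xCA): reg=0x5E
After byte 4 (0x40): reg=0x5A
After byte 5 (0x1F): reg=0xDC

Answer: 0xDC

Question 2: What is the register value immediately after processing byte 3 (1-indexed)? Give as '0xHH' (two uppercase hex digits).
After byte 1 (0xA9): reg=0xA5
After byte 2 (0xF7): reg=0xB9
After byte 3 (0xCA): reg=0x5E

Answer: 0x5E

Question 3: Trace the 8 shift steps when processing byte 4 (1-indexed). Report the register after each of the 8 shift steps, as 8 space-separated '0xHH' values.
Answer: 0x3C 0x78 0xF0 0xE7 0xC9 0x95 0x2D 0x5A

Derivation:
After byte 1 (0xA9): reg=0xA5
After byte 2 (0xF7): reg=0xB9
After byte 3 (0xCA): reg=0x5E
Register before byte 4: 0x5E
After XOR with byte 0x40: 0x1E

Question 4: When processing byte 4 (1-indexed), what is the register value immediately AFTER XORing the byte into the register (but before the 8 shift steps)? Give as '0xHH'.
Register before byte 4: 0x5E
Byte 4: 0x40
0x5E XOR 0x40 = 0x1E

Answer: 0x1E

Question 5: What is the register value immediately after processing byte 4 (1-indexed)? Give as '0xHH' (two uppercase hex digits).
After byte 1 (0xA9): reg=0xA5
After byte 2 (0xF7): reg=0xB9
After byte 3 (0xCA): reg=0x5E
After byte 4 (0x40): reg=0x5A

Answer: 0x5A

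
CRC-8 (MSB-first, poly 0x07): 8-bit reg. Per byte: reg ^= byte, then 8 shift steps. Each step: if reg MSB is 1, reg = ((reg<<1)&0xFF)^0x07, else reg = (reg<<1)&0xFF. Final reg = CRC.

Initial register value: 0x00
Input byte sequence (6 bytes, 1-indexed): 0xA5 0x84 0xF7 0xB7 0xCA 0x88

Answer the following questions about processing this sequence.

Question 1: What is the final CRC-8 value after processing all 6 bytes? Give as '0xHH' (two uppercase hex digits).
After byte 1 (0xA5): reg=0x72
After byte 2 (0x84): reg=0xCC
After byte 3 (0xF7): reg=0xA1
After byte 4 (0xB7): reg=0x62
After byte 5 (0xCA): reg=0x51
After byte 6 (0x88): reg=0x01

Answer: 0x01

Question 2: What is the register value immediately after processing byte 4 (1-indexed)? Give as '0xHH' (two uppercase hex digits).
Answer: 0x62

Derivation:
After byte 1 (0xA5): reg=0x72
After byte 2 (0x84): reg=0xCC
After byte 3 (0xF7): reg=0xA1
After byte 4 (0xB7): reg=0x62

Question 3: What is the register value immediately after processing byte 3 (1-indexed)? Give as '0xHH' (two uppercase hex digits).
After byte 1 (0xA5): reg=0x72
After byte 2 (0x84): reg=0xCC
After byte 3 (0xF7): reg=0xA1

Answer: 0xA1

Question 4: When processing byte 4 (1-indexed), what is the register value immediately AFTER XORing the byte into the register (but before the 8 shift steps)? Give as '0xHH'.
Register before byte 4: 0xA1
Byte 4: 0xB7
0xA1 XOR 0xB7 = 0x16

Answer: 0x16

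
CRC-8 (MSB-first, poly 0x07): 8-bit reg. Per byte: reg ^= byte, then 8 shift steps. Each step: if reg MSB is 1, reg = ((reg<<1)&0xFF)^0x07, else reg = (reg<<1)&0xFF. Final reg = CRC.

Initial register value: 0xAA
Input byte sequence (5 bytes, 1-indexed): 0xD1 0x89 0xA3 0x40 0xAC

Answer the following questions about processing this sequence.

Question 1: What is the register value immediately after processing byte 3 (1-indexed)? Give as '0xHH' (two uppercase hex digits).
After byte 1 (0xD1): reg=0x66
After byte 2 (0x89): reg=0x83
After byte 3 (0xA3): reg=0xE0

Answer: 0xE0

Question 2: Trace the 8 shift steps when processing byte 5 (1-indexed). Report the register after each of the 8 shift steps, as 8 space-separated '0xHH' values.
Answer: 0x8D 0x1D 0x3A 0x74 0xE8 0xD7 0xA9 0x55

Derivation:
After byte 1 (0xD1): reg=0x66
After byte 2 (0x89): reg=0x83
After byte 3 (0xA3): reg=0xE0
After byte 4 (0x40): reg=0x69
Register before byte 5: 0x69
After XOR with byte 0xAC: 0xC5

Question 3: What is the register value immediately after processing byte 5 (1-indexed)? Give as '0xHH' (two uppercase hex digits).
Answer: 0x55

Derivation:
After byte 1 (0xD1): reg=0x66
After byte 2 (0x89): reg=0x83
After byte 3 (0xA3): reg=0xE0
After byte 4 (0x40): reg=0x69
After byte 5 (0xAC): reg=0x55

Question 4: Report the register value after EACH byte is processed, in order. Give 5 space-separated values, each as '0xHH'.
0x66 0x83 0xE0 0x69 0x55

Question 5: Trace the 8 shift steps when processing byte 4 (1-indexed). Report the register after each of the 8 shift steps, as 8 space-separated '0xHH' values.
After byte 1 (0xD1): reg=0x66
After byte 2 (0x89): reg=0x83
After byte 3 (0xA3): reg=0xE0
Register before byte 4: 0xE0
After XOR with byte 0x40: 0xA0

Answer: 0x47 0x8E 0x1B 0x36 0x6C 0xD8 0xB7 0x69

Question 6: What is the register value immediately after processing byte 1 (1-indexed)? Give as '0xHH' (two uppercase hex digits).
After byte 1 (0xD1): reg=0x66

Answer: 0x66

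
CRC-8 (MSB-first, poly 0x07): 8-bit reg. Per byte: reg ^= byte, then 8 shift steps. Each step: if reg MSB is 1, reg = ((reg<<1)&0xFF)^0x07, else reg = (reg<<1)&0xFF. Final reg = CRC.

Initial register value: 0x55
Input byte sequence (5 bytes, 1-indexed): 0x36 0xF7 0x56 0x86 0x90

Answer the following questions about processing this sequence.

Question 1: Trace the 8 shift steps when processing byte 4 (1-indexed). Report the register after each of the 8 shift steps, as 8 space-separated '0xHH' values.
Answer: 0x48 0x90 0x27 0x4E 0x9C 0x3F 0x7E 0xFC

Derivation:
After byte 1 (0x36): reg=0x2E
After byte 2 (0xF7): reg=0x01
After byte 3 (0x56): reg=0xA2
Register before byte 4: 0xA2
After XOR with byte 0x86: 0x24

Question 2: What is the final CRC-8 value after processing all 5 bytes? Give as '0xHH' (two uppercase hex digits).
After byte 1 (0x36): reg=0x2E
After byte 2 (0xF7): reg=0x01
After byte 3 (0x56): reg=0xA2
After byte 4 (0x86): reg=0xFC
After byte 5 (0x90): reg=0x03

Answer: 0x03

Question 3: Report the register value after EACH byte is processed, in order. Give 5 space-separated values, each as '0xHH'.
0x2E 0x01 0xA2 0xFC 0x03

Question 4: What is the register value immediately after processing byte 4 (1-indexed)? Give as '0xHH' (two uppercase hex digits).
Answer: 0xFC

Derivation:
After byte 1 (0x36): reg=0x2E
After byte 2 (0xF7): reg=0x01
After byte 3 (0x56): reg=0xA2
After byte 4 (0x86): reg=0xFC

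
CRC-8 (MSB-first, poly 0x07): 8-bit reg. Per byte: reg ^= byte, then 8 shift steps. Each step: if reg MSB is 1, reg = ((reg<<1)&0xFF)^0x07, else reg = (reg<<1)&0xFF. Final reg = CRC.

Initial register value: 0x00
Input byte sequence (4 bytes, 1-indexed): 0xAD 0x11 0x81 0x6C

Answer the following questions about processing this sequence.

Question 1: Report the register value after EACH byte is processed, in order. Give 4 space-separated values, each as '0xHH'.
0x4A 0x86 0x15 0x68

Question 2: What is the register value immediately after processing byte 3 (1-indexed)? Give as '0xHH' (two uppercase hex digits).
After byte 1 (0xAD): reg=0x4A
After byte 2 (0x11): reg=0x86
After byte 3 (0x81): reg=0x15

Answer: 0x15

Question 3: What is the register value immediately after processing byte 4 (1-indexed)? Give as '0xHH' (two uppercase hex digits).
Answer: 0x68

Derivation:
After byte 1 (0xAD): reg=0x4A
After byte 2 (0x11): reg=0x86
After byte 3 (0x81): reg=0x15
After byte 4 (0x6C): reg=0x68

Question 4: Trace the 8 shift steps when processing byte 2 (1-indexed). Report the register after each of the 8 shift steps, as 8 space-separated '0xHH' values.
Answer: 0xB6 0x6B 0xD6 0xAB 0x51 0xA2 0x43 0x86

Derivation:
After byte 1 (0xAD): reg=0x4A
Register before byte 2: 0x4A
After XOR with byte 0x11: 0x5B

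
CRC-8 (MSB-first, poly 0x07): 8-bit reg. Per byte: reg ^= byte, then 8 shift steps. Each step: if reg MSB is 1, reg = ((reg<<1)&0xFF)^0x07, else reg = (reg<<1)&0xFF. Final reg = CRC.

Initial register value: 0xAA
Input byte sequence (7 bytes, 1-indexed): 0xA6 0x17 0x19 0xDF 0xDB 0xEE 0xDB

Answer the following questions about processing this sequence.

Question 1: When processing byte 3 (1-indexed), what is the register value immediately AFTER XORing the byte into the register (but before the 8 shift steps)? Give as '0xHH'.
Register before byte 3: 0x99
Byte 3: 0x19
0x99 XOR 0x19 = 0x80

Answer: 0x80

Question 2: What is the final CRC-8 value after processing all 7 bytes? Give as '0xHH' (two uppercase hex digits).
After byte 1 (0xA6): reg=0x24
After byte 2 (0x17): reg=0x99
After byte 3 (0x19): reg=0x89
After byte 4 (0xDF): reg=0xA5
After byte 5 (0xDB): reg=0x7D
After byte 6 (0xEE): reg=0xF0
After byte 7 (0xDB): reg=0xD1

Answer: 0xD1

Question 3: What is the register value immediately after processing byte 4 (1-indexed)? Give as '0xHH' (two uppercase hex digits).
Answer: 0xA5

Derivation:
After byte 1 (0xA6): reg=0x24
After byte 2 (0x17): reg=0x99
After byte 3 (0x19): reg=0x89
After byte 4 (0xDF): reg=0xA5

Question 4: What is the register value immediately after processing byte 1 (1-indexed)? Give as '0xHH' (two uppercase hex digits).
After byte 1 (0xA6): reg=0x24

Answer: 0x24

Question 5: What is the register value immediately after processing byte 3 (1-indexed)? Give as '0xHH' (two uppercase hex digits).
After byte 1 (0xA6): reg=0x24
After byte 2 (0x17): reg=0x99
After byte 3 (0x19): reg=0x89

Answer: 0x89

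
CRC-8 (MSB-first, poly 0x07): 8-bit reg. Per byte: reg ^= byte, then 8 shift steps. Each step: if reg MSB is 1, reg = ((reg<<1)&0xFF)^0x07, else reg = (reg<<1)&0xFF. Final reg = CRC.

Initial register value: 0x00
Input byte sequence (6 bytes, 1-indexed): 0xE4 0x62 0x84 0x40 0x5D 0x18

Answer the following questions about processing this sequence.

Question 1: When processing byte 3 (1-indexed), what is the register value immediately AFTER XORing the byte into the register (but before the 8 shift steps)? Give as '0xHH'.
Register before byte 3: 0x3E
Byte 3: 0x84
0x3E XOR 0x84 = 0xBA

Answer: 0xBA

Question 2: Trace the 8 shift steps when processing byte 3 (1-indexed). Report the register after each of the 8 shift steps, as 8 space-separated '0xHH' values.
Answer: 0x73 0xE6 0xCB 0x91 0x25 0x4A 0x94 0x2F

Derivation:
After byte 1 (0xE4): reg=0xB2
After byte 2 (0x62): reg=0x3E
Register before byte 3: 0x3E
After XOR with byte 0x84: 0xBA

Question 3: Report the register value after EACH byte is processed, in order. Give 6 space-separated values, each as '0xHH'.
0xB2 0x3E 0x2F 0x0A 0xA2 0x2F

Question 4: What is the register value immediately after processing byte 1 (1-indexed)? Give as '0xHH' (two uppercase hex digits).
Answer: 0xB2

Derivation:
After byte 1 (0xE4): reg=0xB2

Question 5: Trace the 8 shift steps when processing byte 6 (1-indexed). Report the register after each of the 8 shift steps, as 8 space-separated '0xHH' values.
Answer: 0x73 0xE6 0xCB 0x91 0x25 0x4A 0x94 0x2F

Derivation:
After byte 1 (0xE4): reg=0xB2
After byte 2 (0x62): reg=0x3E
After byte 3 (0x84): reg=0x2F
After byte 4 (0x40): reg=0x0A
After byte 5 (0x5D): reg=0xA2
Register before byte 6: 0xA2
After XOR with byte 0x18: 0xBA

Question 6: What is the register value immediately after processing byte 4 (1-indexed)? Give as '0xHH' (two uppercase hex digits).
After byte 1 (0xE4): reg=0xB2
After byte 2 (0x62): reg=0x3E
After byte 3 (0x84): reg=0x2F
After byte 4 (0x40): reg=0x0A

Answer: 0x0A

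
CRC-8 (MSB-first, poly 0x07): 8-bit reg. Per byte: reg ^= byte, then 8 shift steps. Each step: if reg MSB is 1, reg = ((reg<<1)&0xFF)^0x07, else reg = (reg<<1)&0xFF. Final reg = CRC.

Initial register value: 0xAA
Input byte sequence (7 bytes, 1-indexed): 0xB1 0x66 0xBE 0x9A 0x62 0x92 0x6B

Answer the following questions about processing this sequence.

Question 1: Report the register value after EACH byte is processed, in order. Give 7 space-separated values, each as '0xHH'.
0x41 0xF5 0xF6 0x03 0x20 0x17 0x73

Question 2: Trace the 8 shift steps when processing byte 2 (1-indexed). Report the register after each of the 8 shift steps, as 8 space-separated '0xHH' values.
Answer: 0x4E 0x9C 0x3F 0x7E 0xFC 0xFF 0xF9 0xF5

Derivation:
After byte 1 (0xB1): reg=0x41
Register before byte 2: 0x41
After XOR with byte 0x66: 0x27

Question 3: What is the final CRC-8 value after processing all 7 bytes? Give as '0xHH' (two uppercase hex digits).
Answer: 0x73

Derivation:
After byte 1 (0xB1): reg=0x41
After byte 2 (0x66): reg=0xF5
After byte 3 (0xBE): reg=0xF6
After byte 4 (0x9A): reg=0x03
After byte 5 (0x62): reg=0x20
After byte 6 (0x92): reg=0x17
After byte 7 (0x6B): reg=0x73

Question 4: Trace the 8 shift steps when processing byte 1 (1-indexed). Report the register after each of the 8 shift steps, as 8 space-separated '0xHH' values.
Register before byte 1: 0xAA
After XOR with byte 0xB1: 0x1B

Answer: 0x36 0x6C 0xD8 0xB7 0x69 0xD2 0xA3 0x41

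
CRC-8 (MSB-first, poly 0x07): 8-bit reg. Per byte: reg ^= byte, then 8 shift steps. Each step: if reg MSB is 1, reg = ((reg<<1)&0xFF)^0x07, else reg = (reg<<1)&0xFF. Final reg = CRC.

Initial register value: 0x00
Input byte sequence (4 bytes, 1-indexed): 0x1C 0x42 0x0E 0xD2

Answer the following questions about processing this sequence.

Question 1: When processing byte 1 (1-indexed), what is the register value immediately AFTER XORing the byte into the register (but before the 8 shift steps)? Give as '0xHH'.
Answer: 0x1C

Derivation:
Register before byte 1: 0x00
Byte 1: 0x1C
0x00 XOR 0x1C = 0x1C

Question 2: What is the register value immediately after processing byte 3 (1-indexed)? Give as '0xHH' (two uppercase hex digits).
Answer: 0x03

Derivation:
After byte 1 (0x1C): reg=0x54
After byte 2 (0x42): reg=0x62
After byte 3 (0x0E): reg=0x03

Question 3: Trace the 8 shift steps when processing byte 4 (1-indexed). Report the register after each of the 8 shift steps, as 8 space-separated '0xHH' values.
After byte 1 (0x1C): reg=0x54
After byte 2 (0x42): reg=0x62
After byte 3 (0x0E): reg=0x03
Register before byte 4: 0x03
After XOR with byte 0xD2: 0xD1

Answer: 0xA5 0x4D 0x9A 0x33 0x66 0xCC 0x9F 0x39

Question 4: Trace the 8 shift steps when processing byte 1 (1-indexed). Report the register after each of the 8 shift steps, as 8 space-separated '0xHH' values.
Answer: 0x38 0x70 0xE0 0xC7 0x89 0x15 0x2A 0x54

Derivation:
Register before byte 1: 0x00
After XOR with byte 0x1C: 0x1C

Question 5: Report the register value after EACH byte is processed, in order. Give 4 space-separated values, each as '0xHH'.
0x54 0x62 0x03 0x39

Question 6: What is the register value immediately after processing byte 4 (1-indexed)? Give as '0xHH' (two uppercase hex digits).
After byte 1 (0x1C): reg=0x54
After byte 2 (0x42): reg=0x62
After byte 3 (0x0E): reg=0x03
After byte 4 (0xD2): reg=0x39

Answer: 0x39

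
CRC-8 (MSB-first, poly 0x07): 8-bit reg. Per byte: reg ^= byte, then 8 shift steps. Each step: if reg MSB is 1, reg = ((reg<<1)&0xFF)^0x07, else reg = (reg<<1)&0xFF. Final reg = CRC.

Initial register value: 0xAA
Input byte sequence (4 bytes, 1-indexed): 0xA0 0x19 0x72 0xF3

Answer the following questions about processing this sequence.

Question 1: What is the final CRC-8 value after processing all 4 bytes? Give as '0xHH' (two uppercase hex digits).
Answer: 0x5B

Derivation:
After byte 1 (0xA0): reg=0x36
After byte 2 (0x19): reg=0xCD
After byte 3 (0x72): reg=0x34
After byte 4 (0xF3): reg=0x5B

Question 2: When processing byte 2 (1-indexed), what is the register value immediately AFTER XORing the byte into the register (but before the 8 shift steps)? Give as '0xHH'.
Answer: 0x2F

Derivation:
Register before byte 2: 0x36
Byte 2: 0x19
0x36 XOR 0x19 = 0x2F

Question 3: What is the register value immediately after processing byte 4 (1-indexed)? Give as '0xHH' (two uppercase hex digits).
Answer: 0x5B

Derivation:
After byte 1 (0xA0): reg=0x36
After byte 2 (0x19): reg=0xCD
After byte 3 (0x72): reg=0x34
After byte 4 (0xF3): reg=0x5B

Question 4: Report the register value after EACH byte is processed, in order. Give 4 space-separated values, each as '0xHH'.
0x36 0xCD 0x34 0x5B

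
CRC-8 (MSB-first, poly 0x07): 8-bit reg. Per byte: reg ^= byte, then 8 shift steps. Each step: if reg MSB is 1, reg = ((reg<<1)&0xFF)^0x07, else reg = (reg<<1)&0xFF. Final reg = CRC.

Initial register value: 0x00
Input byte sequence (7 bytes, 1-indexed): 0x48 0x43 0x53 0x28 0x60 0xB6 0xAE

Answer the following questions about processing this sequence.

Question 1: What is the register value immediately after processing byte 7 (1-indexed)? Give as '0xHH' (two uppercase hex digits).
After byte 1 (0x48): reg=0xFF
After byte 2 (0x43): reg=0x3D
After byte 3 (0x53): reg=0x0D
After byte 4 (0x28): reg=0xFB
After byte 5 (0x60): reg=0xC8
After byte 6 (0xB6): reg=0x7D
After byte 7 (0xAE): reg=0x37

Answer: 0x37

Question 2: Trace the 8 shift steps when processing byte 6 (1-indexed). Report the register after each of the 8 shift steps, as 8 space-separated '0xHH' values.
After byte 1 (0x48): reg=0xFF
After byte 2 (0x43): reg=0x3D
After byte 3 (0x53): reg=0x0D
After byte 4 (0x28): reg=0xFB
After byte 5 (0x60): reg=0xC8
Register before byte 6: 0xC8
After XOR with byte 0xB6: 0x7E

Answer: 0xFC 0xFF 0xF9 0xF5 0xED 0xDD 0xBD 0x7D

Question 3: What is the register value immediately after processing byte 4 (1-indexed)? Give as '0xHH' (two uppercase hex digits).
After byte 1 (0x48): reg=0xFF
After byte 2 (0x43): reg=0x3D
After byte 3 (0x53): reg=0x0D
After byte 4 (0x28): reg=0xFB

Answer: 0xFB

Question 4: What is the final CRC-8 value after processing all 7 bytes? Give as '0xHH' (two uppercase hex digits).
Answer: 0x37

Derivation:
After byte 1 (0x48): reg=0xFF
After byte 2 (0x43): reg=0x3D
After byte 3 (0x53): reg=0x0D
After byte 4 (0x28): reg=0xFB
After byte 5 (0x60): reg=0xC8
After byte 6 (0xB6): reg=0x7D
After byte 7 (0xAE): reg=0x37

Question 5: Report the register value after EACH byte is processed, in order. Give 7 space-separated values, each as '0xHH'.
0xFF 0x3D 0x0D 0xFB 0xC8 0x7D 0x37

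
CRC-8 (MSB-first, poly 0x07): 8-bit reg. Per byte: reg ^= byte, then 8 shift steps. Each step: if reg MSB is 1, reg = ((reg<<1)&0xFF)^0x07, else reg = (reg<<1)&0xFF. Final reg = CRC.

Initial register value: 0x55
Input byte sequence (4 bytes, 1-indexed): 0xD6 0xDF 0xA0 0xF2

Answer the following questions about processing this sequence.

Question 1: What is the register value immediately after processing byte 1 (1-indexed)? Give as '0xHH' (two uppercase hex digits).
Answer: 0x80

Derivation:
After byte 1 (0xD6): reg=0x80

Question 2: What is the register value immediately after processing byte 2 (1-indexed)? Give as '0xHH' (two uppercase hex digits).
After byte 1 (0xD6): reg=0x80
After byte 2 (0xDF): reg=0x9A

Answer: 0x9A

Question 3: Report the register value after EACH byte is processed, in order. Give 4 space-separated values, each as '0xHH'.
0x80 0x9A 0xA6 0xAB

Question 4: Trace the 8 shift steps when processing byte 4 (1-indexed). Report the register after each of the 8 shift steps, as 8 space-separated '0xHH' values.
After byte 1 (0xD6): reg=0x80
After byte 2 (0xDF): reg=0x9A
After byte 3 (0xA0): reg=0xA6
Register before byte 4: 0xA6
After XOR with byte 0xF2: 0x54

Answer: 0xA8 0x57 0xAE 0x5B 0xB6 0x6B 0xD6 0xAB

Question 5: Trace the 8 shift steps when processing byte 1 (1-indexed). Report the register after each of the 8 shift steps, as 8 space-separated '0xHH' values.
Register before byte 1: 0x55
After XOR with byte 0xD6: 0x83

Answer: 0x01 0x02 0x04 0x08 0x10 0x20 0x40 0x80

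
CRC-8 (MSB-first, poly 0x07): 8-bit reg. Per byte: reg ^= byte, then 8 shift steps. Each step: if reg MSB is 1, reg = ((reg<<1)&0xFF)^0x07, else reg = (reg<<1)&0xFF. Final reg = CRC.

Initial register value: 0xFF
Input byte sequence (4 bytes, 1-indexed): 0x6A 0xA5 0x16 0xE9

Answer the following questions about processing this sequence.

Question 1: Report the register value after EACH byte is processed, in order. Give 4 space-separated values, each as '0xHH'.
0xE2 0xD2 0x52 0x28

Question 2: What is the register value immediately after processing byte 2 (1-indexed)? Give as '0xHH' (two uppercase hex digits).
Answer: 0xD2

Derivation:
After byte 1 (0x6A): reg=0xE2
After byte 2 (0xA5): reg=0xD2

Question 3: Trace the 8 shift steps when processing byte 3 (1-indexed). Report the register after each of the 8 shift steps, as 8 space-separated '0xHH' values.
Answer: 0x8F 0x19 0x32 0x64 0xC8 0x97 0x29 0x52

Derivation:
After byte 1 (0x6A): reg=0xE2
After byte 2 (0xA5): reg=0xD2
Register before byte 3: 0xD2
After XOR with byte 0x16: 0xC4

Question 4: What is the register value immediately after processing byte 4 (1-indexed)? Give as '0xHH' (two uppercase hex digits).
Answer: 0x28

Derivation:
After byte 1 (0x6A): reg=0xE2
After byte 2 (0xA5): reg=0xD2
After byte 3 (0x16): reg=0x52
After byte 4 (0xE9): reg=0x28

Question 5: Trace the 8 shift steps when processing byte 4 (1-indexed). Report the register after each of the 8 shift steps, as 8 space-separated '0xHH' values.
After byte 1 (0x6A): reg=0xE2
After byte 2 (0xA5): reg=0xD2
After byte 3 (0x16): reg=0x52
Register before byte 4: 0x52
After XOR with byte 0xE9: 0xBB

Answer: 0x71 0xE2 0xC3 0x81 0x05 0x0A 0x14 0x28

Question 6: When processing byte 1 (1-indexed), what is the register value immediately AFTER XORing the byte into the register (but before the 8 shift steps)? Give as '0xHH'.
Register before byte 1: 0xFF
Byte 1: 0x6A
0xFF XOR 0x6A = 0x95

Answer: 0x95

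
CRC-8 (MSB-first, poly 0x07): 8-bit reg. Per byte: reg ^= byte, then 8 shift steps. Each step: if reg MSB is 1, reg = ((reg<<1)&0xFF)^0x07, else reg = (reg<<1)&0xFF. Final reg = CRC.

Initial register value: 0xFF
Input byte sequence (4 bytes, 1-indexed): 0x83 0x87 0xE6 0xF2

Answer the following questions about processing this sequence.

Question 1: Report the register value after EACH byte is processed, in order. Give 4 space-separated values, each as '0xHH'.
0x73 0xC2 0xFC 0x2A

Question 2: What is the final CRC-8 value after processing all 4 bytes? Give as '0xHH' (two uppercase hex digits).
Answer: 0x2A

Derivation:
After byte 1 (0x83): reg=0x73
After byte 2 (0x87): reg=0xC2
After byte 3 (0xE6): reg=0xFC
After byte 4 (0xF2): reg=0x2A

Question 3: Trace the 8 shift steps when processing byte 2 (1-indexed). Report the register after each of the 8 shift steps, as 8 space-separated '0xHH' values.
After byte 1 (0x83): reg=0x73
Register before byte 2: 0x73
After XOR with byte 0x87: 0xF4

Answer: 0xEF 0xD9 0xB5 0x6D 0xDA 0xB3 0x61 0xC2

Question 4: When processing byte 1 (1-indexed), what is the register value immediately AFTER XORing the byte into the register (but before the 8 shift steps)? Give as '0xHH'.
Answer: 0x7C

Derivation:
Register before byte 1: 0xFF
Byte 1: 0x83
0xFF XOR 0x83 = 0x7C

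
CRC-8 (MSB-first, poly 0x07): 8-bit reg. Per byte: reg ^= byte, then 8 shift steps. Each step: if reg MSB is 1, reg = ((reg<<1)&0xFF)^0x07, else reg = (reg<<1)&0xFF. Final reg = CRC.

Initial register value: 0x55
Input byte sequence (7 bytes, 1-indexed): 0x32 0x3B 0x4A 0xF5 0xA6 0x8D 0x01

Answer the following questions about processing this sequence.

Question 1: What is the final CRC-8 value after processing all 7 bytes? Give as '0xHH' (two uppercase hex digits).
Answer: 0x53

Derivation:
After byte 1 (0x32): reg=0x32
After byte 2 (0x3B): reg=0x3F
After byte 3 (0x4A): reg=0x4C
After byte 4 (0xF5): reg=0x26
After byte 5 (0xA6): reg=0x89
After byte 6 (0x8D): reg=0x1C
After byte 7 (0x01): reg=0x53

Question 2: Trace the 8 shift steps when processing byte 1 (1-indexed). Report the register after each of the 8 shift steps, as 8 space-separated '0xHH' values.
Register before byte 1: 0x55
After XOR with byte 0x32: 0x67

Answer: 0xCE 0x9B 0x31 0x62 0xC4 0x8F 0x19 0x32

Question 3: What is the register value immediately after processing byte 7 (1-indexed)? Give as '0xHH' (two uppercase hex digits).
Answer: 0x53

Derivation:
After byte 1 (0x32): reg=0x32
After byte 2 (0x3B): reg=0x3F
After byte 3 (0x4A): reg=0x4C
After byte 4 (0xF5): reg=0x26
After byte 5 (0xA6): reg=0x89
After byte 6 (0x8D): reg=0x1C
After byte 7 (0x01): reg=0x53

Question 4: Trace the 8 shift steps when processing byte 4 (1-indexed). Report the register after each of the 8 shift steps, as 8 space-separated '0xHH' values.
Answer: 0x75 0xEA 0xD3 0xA1 0x45 0x8A 0x13 0x26

Derivation:
After byte 1 (0x32): reg=0x32
After byte 2 (0x3B): reg=0x3F
After byte 3 (0x4A): reg=0x4C
Register before byte 4: 0x4C
After XOR with byte 0xF5: 0xB9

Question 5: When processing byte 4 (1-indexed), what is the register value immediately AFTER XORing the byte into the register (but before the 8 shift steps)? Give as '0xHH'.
Answer: 0xB9

Derivation:
Register before byte 4: 0x4C
Byte 4: 0xF5
0x4C XOR 0xF5 = 0xB9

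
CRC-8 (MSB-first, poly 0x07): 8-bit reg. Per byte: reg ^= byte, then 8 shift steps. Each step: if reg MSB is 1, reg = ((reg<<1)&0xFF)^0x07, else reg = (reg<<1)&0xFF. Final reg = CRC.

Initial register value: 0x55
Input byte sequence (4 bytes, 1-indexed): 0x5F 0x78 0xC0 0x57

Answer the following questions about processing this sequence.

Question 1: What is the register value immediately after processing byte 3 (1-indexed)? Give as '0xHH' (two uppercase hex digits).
Answer: 0xC3

Derivation:
After byte 1 (0x5F): reg=0x36
After byte 2 (0x78): reg=0xED
After byte 3 (0xC0): reg=0xC3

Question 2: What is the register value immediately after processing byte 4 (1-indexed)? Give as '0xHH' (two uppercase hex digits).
After byte 1 (0x5F): reg=0x36
After byte 2 (0x78): reg=0xED
After byte 3 (0xC0): reg=0xC3
After byte 4 (0x57): reg=0xE5

Answer: 0xE5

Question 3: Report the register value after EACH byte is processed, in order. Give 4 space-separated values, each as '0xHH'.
0x36 0xED 0xC3 0xE5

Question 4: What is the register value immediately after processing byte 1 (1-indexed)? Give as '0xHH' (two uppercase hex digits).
Answer: 0x36

Derivation:
After byte 1 (0x5F): reg=0x36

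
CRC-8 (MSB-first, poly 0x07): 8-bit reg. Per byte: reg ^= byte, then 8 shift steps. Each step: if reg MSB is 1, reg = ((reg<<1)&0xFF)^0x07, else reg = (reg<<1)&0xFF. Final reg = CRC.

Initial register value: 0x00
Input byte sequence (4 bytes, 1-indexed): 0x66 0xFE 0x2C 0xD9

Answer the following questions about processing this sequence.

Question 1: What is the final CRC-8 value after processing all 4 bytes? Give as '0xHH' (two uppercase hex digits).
Answer: 0x32

Derivation:
After byte 1 (0x66): reg=0x35
After byte 2 (0xFE): reg=0x7F
After byte 3 (0x2C): reg=0xBE
After byte 4 (0xD9): reg=0x32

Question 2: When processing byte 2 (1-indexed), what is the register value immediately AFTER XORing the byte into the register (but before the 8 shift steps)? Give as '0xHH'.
Register before byte 2: 0x35
Byte 2: 0xFE
0x35 XOR 0xFE = 0xCB

Answer: 0xCB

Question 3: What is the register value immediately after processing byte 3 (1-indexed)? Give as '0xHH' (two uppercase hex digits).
After byte 1 (0x66): reg=0x35
After byte 2 (0xFE): reg=0x7F
After byte 3 (0x2C): reg=0xBE

Answer: 0xBE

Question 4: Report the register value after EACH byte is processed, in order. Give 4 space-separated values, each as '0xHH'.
0x35 0x7F 0xBE 0x32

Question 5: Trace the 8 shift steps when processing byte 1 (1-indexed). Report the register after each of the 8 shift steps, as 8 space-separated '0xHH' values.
Register before byte 1: 0x00
After XOR with byte 0x66: 0x66

Answer: 0xCC 0x9F 0x39 0x72 0xE4 0xCF 0x99 0x35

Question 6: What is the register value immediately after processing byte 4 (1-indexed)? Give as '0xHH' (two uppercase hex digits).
After byte 1 (0x66): reg=0x35
After byte 2 (0xFE): reg=0x7F
After byte 3 (0x2C): reg=0xBE
After byte 4 (0xD9): reg=0x32

Answer: 0x32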